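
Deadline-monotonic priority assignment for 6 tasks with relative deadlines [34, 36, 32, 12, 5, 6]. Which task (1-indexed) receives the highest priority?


Sort tasks by relative deadline (ascending):
  Task 5: deadline = 5
  Task 6: deadline = 6
  Task 4: deadline = 12
  Task 3: deadline = 32
  Task 1: deadline = 34
  Task 2: deadline = 36
Priority order (highest first): [5, 6, 4, 3, 1, 2]
Highest priority task = 5

5


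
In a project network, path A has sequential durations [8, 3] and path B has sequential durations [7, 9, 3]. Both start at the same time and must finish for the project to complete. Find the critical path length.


Path A total = 8 + 3 = 11
Path B total = 7 + 9 + 3 = 19
Critical path = longest path = max(11, 19) = 19

19


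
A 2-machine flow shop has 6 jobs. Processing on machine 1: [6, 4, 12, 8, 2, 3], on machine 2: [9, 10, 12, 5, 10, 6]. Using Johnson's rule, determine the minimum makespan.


Apply Johnson's rule:
  Group 1 (a <= b): [(5, 2, 10), (6, 3, 6), (2, 4, 10), (1, 6, 9), (3, 12, 12)]
  Group 2 (a > b): [(4, 8, 5)]
Optimal job order: [5, 6, 2, 1, 3, 4]
Schedule:
  Job 5: M1 done at 2, M2 done at 12
  Job 6: M1 done at 5, M2 done at 18
  Job 2: M1 done at 9, M2 done at 28
  Job 1: M1 done at 15, M2 done at 37
  Job 3: M1 done at 27, M2 done at 49
  Job 4: M1 done at 35, M2 done at 54
Makespan = 54

54


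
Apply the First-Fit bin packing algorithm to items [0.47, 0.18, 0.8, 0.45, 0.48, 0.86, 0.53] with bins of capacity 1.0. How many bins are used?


Place items sequentially using First-Fit:
  Item 0.47 -> new Bin 1
  Item 0.18 -> Bin 1 (now 0.65)
  Item 0.8 -> new Bin 2
  Item 0.45 -> new Bin 3
  Item 0.48 -> Bin 3 (now 0.93)
  Item 0.86 -> new Bin 4
  Item 0.53 -> new Bin 5
Total bins used = 5

5


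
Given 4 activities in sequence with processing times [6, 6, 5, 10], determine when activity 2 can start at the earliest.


Activity 2 starts after activities 1 through 1 complete.
Predecessor durations: [6]
ES = 6 = 6

6


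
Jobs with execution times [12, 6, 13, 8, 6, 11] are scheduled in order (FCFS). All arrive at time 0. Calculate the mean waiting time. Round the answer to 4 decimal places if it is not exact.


FCFS order (as given): [12, 6, 13, 8, 6, 11]
Waiting times:
  Job 1: wait = 0
  Job 2: wait = 12
  Job 3: wait = 18
  Job 4: wait = 31
  Job 5: wait = 39
  Job 6: wait = 45
Sum of waiting times = 145
Average waiting time = 145/6 = 24.1667

24.1667


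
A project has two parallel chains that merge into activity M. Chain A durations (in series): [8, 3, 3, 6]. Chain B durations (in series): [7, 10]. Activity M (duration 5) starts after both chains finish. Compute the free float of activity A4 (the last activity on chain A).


ES(A4) = sum of predecessors on chain A = 14
EF(A4) = ES + duration = 14 + 6 = 20
Successor of A4 is M. ES(M) = max(sum(A), sum(B)) = max(20, 17) = 20
Free float = ES(successor) - EF(current) = 20 - 20 = 0

0


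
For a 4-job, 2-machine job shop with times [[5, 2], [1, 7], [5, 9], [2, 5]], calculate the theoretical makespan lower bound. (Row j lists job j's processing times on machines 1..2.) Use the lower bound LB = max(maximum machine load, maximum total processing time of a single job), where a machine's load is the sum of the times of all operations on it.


Machine loads:
  Machine 1: 5 + 1 + 5 + 2 = 13
  Machine 2: 2 + 7 + 9 + 5 = 23
Max machine load = 23
Job totals:
  Job 1: 7
  Job 2: 8
  Job 3: 14
  Job 4: 7
Max job total = 14
Lower bound = max(23, 14) = 23

23


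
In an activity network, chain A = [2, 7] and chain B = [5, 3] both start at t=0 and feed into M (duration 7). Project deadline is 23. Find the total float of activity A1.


Forward pass: ES(A1) = sum of predecessors on chain A = 0
EF = ES + duration = 0 + 2 = 2
Backward pass: LF(M) = deadline = 23; LS(M) = 23 - 7 = 16
LF(A1) = LS(M) - sum(successors on chain A) = 16 - 7 = 9
LS = LF - duration = 9 - 2 = 7
Total float = LS - ES = 7 - 0 = 7

7


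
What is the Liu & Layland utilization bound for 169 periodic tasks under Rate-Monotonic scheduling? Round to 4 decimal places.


Compute 2^(1/169) = 1.0041098851
Subtract 1: 1.0041098851 - 1 = 0.0041098851
Multiply by n: 169 * 0.0041098851 = 0.6945705819
Round to 4 dp: 0.6946

0.6946


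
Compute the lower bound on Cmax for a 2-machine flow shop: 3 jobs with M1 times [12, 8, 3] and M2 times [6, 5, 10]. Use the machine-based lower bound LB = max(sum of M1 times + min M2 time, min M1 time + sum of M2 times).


LB1 = sum(M1 times) + min(M2 times) = 23 + 5 = 28
LB2 = min(M1 times) + sum(M2 times) = 3 + 21 = 24
Lower bound = max(LB1, LB2) = max(28, 24) = 28

28


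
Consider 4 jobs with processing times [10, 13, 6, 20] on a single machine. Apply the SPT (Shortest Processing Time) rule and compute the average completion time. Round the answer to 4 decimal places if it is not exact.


Sort jobs by processing time (SPT order): [6, 10, 13, 20]
Compute completion times sequentially:
  Job 1: processing = 6, completes at 6
  Job 2: processing = 10, completes at 16
  Job 3: processing = 13, completes at 29
  Job 4: processing = 20, completes at 49
Sum of completion times = 100
Average completion time = 100/4 = 25.0

25.0


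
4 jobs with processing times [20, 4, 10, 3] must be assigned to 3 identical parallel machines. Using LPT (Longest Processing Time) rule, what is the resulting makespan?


Sort jobs in decreasing order (LPT): [20, 10, 4, 3]
Assign each job to the least loaded machine:
  Machine 1: jobs [20], load = 20
  Machine 2: jobs [10], load = 10
  Machine 3: jobs [4, 3], load = 7
Makespan = max load = 20

20


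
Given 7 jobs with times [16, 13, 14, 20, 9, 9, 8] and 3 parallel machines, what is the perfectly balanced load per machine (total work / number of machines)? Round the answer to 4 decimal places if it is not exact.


Total processing time = 16 + 13 + 14 + 20 + 9 + 9 + 8 = 89
Number of machines = 3
Ideal balanced load = 89 / 3 = 29.6667

29.6667


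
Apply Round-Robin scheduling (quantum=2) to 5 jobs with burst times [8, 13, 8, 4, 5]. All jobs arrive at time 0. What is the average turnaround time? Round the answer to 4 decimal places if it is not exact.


Time quantum = 2
Execution trace:
  J1 runs 2 units, time = 2
  J2 runs 2 units, time = 4
  J3 runs 2 units, time = 6
  J4 runs 2 units, time = 8
  J5 runs 2 units, time = 10
  J1 runs 2 units, time = 12
  J2 runs 2 units, time = 14
  J3 runs 2 units, time = 16
  J4 runs 2 units, time = 18
  J5 runs 2 units, time = 20
  J1 runs 2 units, time = 22
  J2 runs 2 units, time = 24
  J3 runs 2 units, time = 26
  J5 runs 1 units, time = 27
  J1 runs 2 units, time = 29
  J2 runs 2 units, time = 31
  J3 runs 2 units, time = 33
  J2 runs 2 units, time = 35
  J2 runs 2 units, time = 37
  J2 runs 1 units, time = 38
Finish times: [29, 38, 33, 18, 27]
Average turnaround = 145/5 = 29.0

29.0


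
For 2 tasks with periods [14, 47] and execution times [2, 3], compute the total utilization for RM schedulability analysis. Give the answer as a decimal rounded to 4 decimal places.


Compute individual utilizations (exact fractions):
  Task 1: C/T = 2/14 = 1/7 (approx. 0.1429)
  Task 2: C/T = 3/47 (approx. 0.0638)
Total utilization U = 1/7 + 3/47 = 68/329
Rounded to 4 decimal places: U = 0.2067
RM (Liu & Layland) bound for 2 tasks = 0.828427; compare with U = 68/329 (approx. 0.206687)
U <= bound, so schedulable by RM sufficient condition.

0.2067


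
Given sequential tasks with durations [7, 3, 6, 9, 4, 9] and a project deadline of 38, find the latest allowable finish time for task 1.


LF(activity 1) = deadline - sum of successor durations
Successors: activities 2 through 6 with durations [3, 6, 9, 4, 9]
Sum of successor durations = 31
LF = 38 - 31 = 7

7


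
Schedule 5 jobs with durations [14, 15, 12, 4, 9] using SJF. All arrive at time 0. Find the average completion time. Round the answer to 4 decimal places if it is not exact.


SJF order (ascending): [4, 9, 12, 14, 15]
Completion times:
  Job 1: burst=4, C=4
  Job 2: burst=9, C=13
  Job 3: burst=12, C=25
  Job 4: burst=14, C=39
  Job 5: burst=15, C=54
Average completion = 135/5 = 27.0

27.0


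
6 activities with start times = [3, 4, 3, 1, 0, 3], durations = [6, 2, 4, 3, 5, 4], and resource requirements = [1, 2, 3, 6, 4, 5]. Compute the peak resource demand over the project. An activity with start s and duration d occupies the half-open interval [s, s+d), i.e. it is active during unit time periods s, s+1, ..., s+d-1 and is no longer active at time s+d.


Each activity i is active on [start_i, start_i + duration_i).
Compute total resource usage per time slot:
  t=0: active resources = [4], total = 4
  t=1: active resources = [6, 4], total = 10
  t=2: active resources = [6, 4], total = 10
  t=3: active resources = [1, 3, 6, 4, 5], total = 19
  t=4: active resources = [1, 2, 3, 4, 5], total = 15
  t=5: active resources = [1, 2, 3, 5], total = 11
  t=6: active resources = [1, 3, 5], total = 9
  t=7: active resources = [1], total = 1
  t=8: active resources = [1], total = 1
Peak resource demand = 19

19


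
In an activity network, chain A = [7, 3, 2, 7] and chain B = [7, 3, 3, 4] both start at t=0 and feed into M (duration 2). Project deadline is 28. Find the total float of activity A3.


Forward pass: ES(A3) = sum of predecessors on chain A = 10
EF = ES + duration = 10 + 2 = 12
Backward pass: LF(M) = deadline = 28; LS(M) = 28 - 2 = 26
LF(A3) = LS(M) - sum(successors on chain A) = 26 - 7 = 19
LS = LF - duration = 19 - 2 = 17
Total float = LS - ES = 17 - 10 = 7

7


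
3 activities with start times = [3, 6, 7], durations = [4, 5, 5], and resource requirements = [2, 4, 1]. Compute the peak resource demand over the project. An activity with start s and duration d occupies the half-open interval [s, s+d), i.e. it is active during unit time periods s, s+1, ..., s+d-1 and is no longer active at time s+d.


Each activity i is active on [start_i, start_i + duration_i).
Compute total resource usage per time slot:
  t=0: active resources = [], total = 0
  t=1: active resources = [], total = 0
  t=2: active resources = [], total = 0
  t=3: active resources = [2], total = 2
  t=4: active resources = [2], total = 2
  t=5: active resources = [2], total = 2
  t=6: active resources = [2, 4], total = 6
  t=7: active resources = [4, 1], total = 5
  t=8: active resources = [4, 1], total = 5
  t=9: active resources = [4, 1], total = 5
  t=10: active resources = [4, 1], total = 5
  t=11: active resources = [1], total = 1
Peak resource demand = 6

6


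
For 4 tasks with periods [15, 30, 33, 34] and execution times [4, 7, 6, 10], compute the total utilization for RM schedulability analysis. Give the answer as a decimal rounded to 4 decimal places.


Compute individual utilizations (exact fractions):
  Task 1: C/T = 4/15 (approx. 0.2667)
  Task 2: C/T = 7/30 (approx. 0.2333)
  Task 3: C/T = 6/33 = 2/11 (approx. 0.1818)
  Task 4: C/T = 10/34 = 5/17 (approx. 0.2941)
Total utilization U = 4/15 + 7/30 + 2/11 + 5/17 = 365/374
Rounded to 4 decimal places: U = 0.9759
RM (Liu & Layland) bound for 4 tasks = 0.756828; compare with U = 365/374 (approx. 0.975936)
bound < U <= 1, so the RM sufficient condition is not met (inconclusive; an exact test such as response-time analysis is needed).

0.9759


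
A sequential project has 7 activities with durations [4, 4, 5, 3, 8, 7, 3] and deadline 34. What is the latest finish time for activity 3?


LF(activity 3) = deadline - sum of successor durations
Successors: activities 4 through 7 with durations [3, 8, 7, 3]
Sum of successor durations = 21
LF = 34 - 21 = 13

13


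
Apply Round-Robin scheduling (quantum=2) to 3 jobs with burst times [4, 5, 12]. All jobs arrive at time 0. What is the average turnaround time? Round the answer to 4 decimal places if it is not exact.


Time quantum = 2
Execution trace:
  J1 runs 2 units, time = 2
  J2 runs 2 units, time = 4
  J3 runs 2 units, time = 6
  J1 runs 2 units, time = 8
  J2 runs 2 units, time = 10
  J3 runs 2 units, time = 12
  J2 runs 1 units, time = 13
  J3 runs 2 units, time = 15
  J3 runs 2 units, time = 17
  J3 runs 2 units, time = 19
  J3 runs 2 units, time = 21
Finish times: [8, 13, 21]
Average turnaround = 42/3 = 14.0

14.0


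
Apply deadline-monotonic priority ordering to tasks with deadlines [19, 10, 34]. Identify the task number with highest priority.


Sort tasks by relative deadline (ascending):
  Task 2: deadline = 10
  Task 1: deadline = 19
  Task 3: deadline = 34
Priority order (highest first): [2, 1, 3]
Highest priority task = 2

2


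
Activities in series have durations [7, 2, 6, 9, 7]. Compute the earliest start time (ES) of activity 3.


Activity 3 starts after activities 1 through 2 complete.
Predecessor durations: [7, 2]
ES = 7 + 2 = 9

9


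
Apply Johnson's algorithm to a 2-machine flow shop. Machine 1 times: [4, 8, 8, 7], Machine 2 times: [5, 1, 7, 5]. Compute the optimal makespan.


Apply Johnson's rule:
  Group 1 (a <= b): [(1, 4, 5)]
  Group 2 (a > b): [(3, 8, 7), (4, 7, 5), (2, 8, 1)]
Optimal job order: [1, 3, 4, 2]
Schedule:
  Job 1: M1 done at 4, M2 done at 9
  Job 3: M1 done at 12, M2 done at 19
  Job 4: M1 done at 19, M2 done at 24
  Job 2: M1 done at 27, M2 done at 28
Makespan = 28

28


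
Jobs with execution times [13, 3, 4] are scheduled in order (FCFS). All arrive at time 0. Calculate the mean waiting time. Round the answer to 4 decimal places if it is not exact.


FCFS order (as given): [13, 3, 4]
Waiting times:
  Job 1: wait = 0
  Job 2: wait = 13
  Job 3: wait = 16
Sum of waiting times = 29
Average waiting time = 29/3 = 9.6667

9.6667


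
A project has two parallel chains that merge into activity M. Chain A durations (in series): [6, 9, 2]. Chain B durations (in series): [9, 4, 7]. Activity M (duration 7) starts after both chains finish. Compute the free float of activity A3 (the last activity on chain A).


ES(A3) = sum of predecessors on chain A = 15
EF(A3) = ES + duration = 15 + 2 = 17
Successor of A3 is M. ES(M) = max(sum(A), sum(B)) = max(17, 20) = 20
Free float = ES(successor) - EF(current) = 20 - 17 = 3

3


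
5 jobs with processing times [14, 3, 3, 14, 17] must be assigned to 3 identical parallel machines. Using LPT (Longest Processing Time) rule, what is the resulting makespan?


Sort jobs in decreasing order (LPT): [17, 14, 14, 3, 3]
Assign each job to the least loaded machine:
  Machine 1: jobs [17], load = 17
  Machine 2: jobs [14, 3], load = 17
  Machine 3: jobs [14, 3], load = 17
Makespan = max load = 17

17


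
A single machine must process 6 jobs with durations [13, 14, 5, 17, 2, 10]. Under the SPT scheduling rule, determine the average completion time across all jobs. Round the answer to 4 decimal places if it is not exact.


Sort jobs by processing time (SPT order): [2, 5, 10, 13, 14, 17]
Compute completion times sequentially:
  Job 1: processing = 2, completes at 2
  Job 2: processing = 5, completes at 7
  Job 3: processing = 10, completes at 17
  Job 4: processing = 13, completes at 30
  Job 5: processing = 14, completes at 44
  Job 6: processing = 17, completes at 61
Sum of completion times = 161
Average completion time = 161/6 = 26.8333

26.8333


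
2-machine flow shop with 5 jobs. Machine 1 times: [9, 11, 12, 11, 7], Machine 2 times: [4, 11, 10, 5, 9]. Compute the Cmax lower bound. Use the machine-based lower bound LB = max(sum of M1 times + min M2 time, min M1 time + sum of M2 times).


LB1 = sum(M1 times) + min(M2 times) = 50 + 4 = 54
LB2 = min(M1 times) + sum(M2 times) = 7 + 39 = 46
Lower bound = max(LB1, LB2) = max(54, 46) = 54

54


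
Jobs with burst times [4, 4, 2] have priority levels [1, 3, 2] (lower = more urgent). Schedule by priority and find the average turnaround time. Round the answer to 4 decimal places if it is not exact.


Sort by priority (ascending = highest first):
Order: [(1, 4), (2, 2), (3, 4)]
Completion times:
  Priority 1, burst=4, C=4
  Priority 2, burst=2, C=6
  Priority 3, burst=4, C=10
Average turnaround = 20/3 = 6.6667

6.6667


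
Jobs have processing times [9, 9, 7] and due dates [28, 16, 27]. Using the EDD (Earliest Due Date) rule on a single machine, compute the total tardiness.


Sort by due date (EDD order): [(9, 16), (7, 27), (9, 28)]
Compute completion times and tardiness:
  Job 1: p=9, d=16, C=9, tardiness=max(0,9-16)=0
  Job 2: p=7, d=27, C=16, tardiness=max(0,16-27)=0
  Job 3: p=9, d=28, C=25, tardiness=max(0,25-28)=0
Total tardiness = 0

0


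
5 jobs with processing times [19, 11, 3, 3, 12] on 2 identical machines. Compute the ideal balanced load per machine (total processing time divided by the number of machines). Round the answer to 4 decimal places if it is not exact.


Total processing time = 19 + 11 + 3 + 3 + 12 = 48
Number of machines = 2
Ideal balanced load = 48 / 2 = 24.0

24.0


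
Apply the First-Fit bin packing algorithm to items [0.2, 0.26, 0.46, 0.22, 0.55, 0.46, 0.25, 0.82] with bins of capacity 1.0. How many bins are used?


Place items sequentially using First-Fit:
  Item 0.2 -> new Bin 1
  Item 0.26 -> Bin 1 (now 0.46)
  Item 0.46 -> Bin 1 (now 0.92)
  Item 0.22 -> new Bin 2
  Item 0.55 -> Bin 2 (now 0.77)
  Item 0.46 -> new Bin 3
  Item 0.25 -> Bin 3 (now 0.71)
  Item 0.82 -> new Bin 4
Total bins used = 4

4


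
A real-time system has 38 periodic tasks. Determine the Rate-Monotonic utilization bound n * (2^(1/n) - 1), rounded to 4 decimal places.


Compute 2^(1/38) = 1.0184080933
Subtract 1: 1.0184080933 - 1 = 0.0184080933
Multiply by n: 38 * 0.0184080933 = 0.6995075454
Round to 4 dp: 0.6995

0.6995


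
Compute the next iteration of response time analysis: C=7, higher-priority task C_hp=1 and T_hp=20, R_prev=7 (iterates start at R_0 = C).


R_next = C + ceil(R_prev / T_hp) * C_hp
ceil(7 / 20) = ceil(0.35) = 1
Interference = 1 * 1 = 1
R_next = 7 + 1 = 8

8


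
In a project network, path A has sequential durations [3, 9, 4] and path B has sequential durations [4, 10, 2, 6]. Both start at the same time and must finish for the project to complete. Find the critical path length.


Path A total = 3 + 9 + 4 = 16
Path B total = 4 + 10 + 2 + 6 = 22
Critical path = longest path = max(16, 22) = 22

22


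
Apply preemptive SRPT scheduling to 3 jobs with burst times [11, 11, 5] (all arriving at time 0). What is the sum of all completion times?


Since all jobs arrive at t=0, SRPT equals SPT ordering.
SPT order: [5, 11, 11]
Completion times:
  Job 1: p=5, C=5
  Job 2: p=11, C=16
  Job 3: p=11, C=27
Total completion time = 5 + 16 + 27 = 48

48


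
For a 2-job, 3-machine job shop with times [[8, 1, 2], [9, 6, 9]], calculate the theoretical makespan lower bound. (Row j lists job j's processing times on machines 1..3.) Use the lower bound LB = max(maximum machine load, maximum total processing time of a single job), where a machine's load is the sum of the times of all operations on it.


Machine loads:
  Machine 1: 8 + 9 = 17
  Machine 2: 1 + 6 = 7
  Machine 3: 2 + 9 = 11
Max machine load = 17
Job totals:
  Job 1: 11
  Job 2: 24
Max job total = 24
Lower bound = max(17, 24) = 24

24


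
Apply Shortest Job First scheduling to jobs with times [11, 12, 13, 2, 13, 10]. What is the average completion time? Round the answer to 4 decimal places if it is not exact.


SJF order (ascending): [2, 10, 11, 12, 13, 13]
Completion times:
  Job 1: burst=2, C=2
  Job 2: burst=10, C=12
  Job 3: burst=11, C=23
  Job 4: burst=12, C=35
  Job 5: burst=13, C=48
  Job 6: burst=13, C=61
Average completion = 181/6 = 30.1667

30.1667


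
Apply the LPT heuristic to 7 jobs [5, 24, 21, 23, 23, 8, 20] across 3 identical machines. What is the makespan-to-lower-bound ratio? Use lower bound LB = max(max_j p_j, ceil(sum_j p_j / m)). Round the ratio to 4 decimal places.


LPT order: [24, 23, 23, 21, 20, 8, 5]
Machine loads after assignment: [37, 44, 43]
LPT makespan = 44
Lower bound = max(max_job, ceil(total/3)) = max(24, 42) = 42
Ratio = 44 / 42 = 1.0476

1.0476


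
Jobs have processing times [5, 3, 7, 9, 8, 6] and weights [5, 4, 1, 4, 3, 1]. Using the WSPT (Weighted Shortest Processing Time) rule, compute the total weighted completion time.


Compute p/w ratios and sort ascending (WSPT): [(3, 4), (5, 5), (9, 4), (8, 3), (6, 1), (7, 1)]
Compute weighted completion times:
  Job (p=3,w=4): C=3, w*C=4*3=12
  Job (p=5,w=5): C=8, w*C=5*8=40
  Job (p=9,w=4): C=17, w*C=4*17=68
  Job (p=8,w=3): C=25, w*C=3*25=75
  Job (p=6,w=1): C=31, w*C=1*31=31
  Job (p=7,w=1): C=38, w*C=1*38=38
Total weighted completion time = 264

264


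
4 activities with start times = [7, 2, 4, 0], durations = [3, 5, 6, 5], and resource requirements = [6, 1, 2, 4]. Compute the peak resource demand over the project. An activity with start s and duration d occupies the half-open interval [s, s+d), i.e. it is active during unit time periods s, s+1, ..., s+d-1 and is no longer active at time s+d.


Each activity i is active on [start_i, start_i + duration_i).
Compute total resource usage per time slot:
  t=0: active resources = [4], total = 4
  t=1: active resources = [4], total = 4
  t=2: active resources = [1, 4], total = 5
  t=3: active resources = [1, 4], total = 5
  t=4: active resources = [1, 2, 4], total = 7
  t=5: active resources = [1, 2], total = 3
  t=6: active resources = [1, 2], total = 3
  t=7: active resources = [6, 2], total = 8
  t=8: active resources = [6, 2], total = 8
  t=9: active resources = [6, 2], total = 8
Peak resource demand = 8

8


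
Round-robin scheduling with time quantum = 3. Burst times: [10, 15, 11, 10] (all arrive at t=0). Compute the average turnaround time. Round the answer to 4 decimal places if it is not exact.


Time quantum = 3
Execution trace:
  J1 runs 3 units, time = 3
  J2 runs 3 units, time = 6
  J3 runs 3 units, time = 9
  J4 runs 3 units, time = 12
  J1 runs 3 units, time = 15
  J2 runs 3 units, time = 18
  J3 runs 3 units, time = 21
  J4 runs 3 units, time = 24
  J1 runs 3 units, time = 27
  J2 runs 3 units, time = 30
  J3 runs 3 units, time = 33
  J4 runs 3 units, time = 36
  J1 runs 1 units, time = 37
  J2 runs 3 units, time = 40
  J3 runs 2 units, time = 42
  J4 runs 1 units, time = 43
  J2 runs 3 units, time = 46
Finish times: [37, 46, 42, 43]
Average turnaround = 168/4 = 42.0

42.0


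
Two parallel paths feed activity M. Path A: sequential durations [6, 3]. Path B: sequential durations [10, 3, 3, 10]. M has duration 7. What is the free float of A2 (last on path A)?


ES(A2) = sum of predecessors on chain A = 6
EF(A2) = ES + duration = 6 + 3 = 9
Successor of A2 is M. ES(M) = max(sum(A), sum(B)) = max(9, 26) = 26
Free float = ES(successor) - EF(current) = 26 - 9 = 17

17


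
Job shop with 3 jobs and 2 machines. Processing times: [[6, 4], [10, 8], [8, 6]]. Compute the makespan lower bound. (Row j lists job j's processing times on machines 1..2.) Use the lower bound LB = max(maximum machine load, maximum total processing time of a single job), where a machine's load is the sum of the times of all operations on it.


Machine loads:
  Machine 1: 6 + 10 + 8 = 24
  Machine 2: 4 + 8 + 6 = 18
Max machine load = 24
Job totals:
  Job 1: 10
  Job 2: 18
  Job 3: 14
Max job total = 18
Lower bound = max(24, 18) = 24

24


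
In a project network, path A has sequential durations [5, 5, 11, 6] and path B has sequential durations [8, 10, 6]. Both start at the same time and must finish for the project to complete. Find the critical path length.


Path A total = 5 + 5 + 11 + 6 = 27
Path B total = 8 + 10 + 6 = 24
Critical path = longest path = max(27, 24) = 27

27


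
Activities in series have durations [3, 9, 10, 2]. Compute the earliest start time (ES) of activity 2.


Activity 2 starts after activities 1 through 1 complete.
Predecessor durations: [3]
ES = 3 = 3

3


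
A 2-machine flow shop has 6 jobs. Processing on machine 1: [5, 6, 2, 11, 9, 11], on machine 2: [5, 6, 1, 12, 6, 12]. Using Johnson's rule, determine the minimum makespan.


Apply Johnson's rule:
  Group 1 (a <= b): [(1, 5, 5), (2, 6, 6), (4, 11, 12), (6, 11, 12)]
  Group 2 (a > b): [(5, 9, 6), (3, 2, 1)]
Optimal job order: [1, 2, 4, 6, 5, 3]
Schedule:
  Job 1: M1 done at 5, M2 done at 10
  Job 2: M1 done at 11, M2 done at 17
  Job 4: M1 done at 22, M2 done at 34
  Job 6: M1 done at 33, M2 done at 46
  Job 5: M1 done at 42, M2 done at 52
  Job 3: M1 done at 44, M2 done at 53
Makespan = 53

53


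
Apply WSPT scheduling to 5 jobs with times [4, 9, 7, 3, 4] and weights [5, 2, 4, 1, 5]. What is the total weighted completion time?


Compute p/w ratios and sort ascending (WSPT): [(4, 5), (4, 5), (7, 4), (3, 1), (9, 2)]
Compute weighted completion times:
  Job (p=4,w=5): C=4, w*C=5*4=20
  Job (p=4,w=5): C=8, w*C=5*8=40
  Job (p=7,w=4): C=15, w*C=4*15=60
  Job (p=3,w=1): C=18, w*C=1*18=18
  Job (p=9,w=2): C=27, w*C=2*27=54
Total weighted completion time = 192

192


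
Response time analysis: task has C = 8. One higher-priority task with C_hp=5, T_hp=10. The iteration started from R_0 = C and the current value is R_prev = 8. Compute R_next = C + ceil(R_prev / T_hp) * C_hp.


R_next = C + ceil(R_prev / T_hp) * C_hp
ceil(8 / 10) = ceil(0.8) = 1
Interference = 1 * 5 = 5
R_next = 8 + 5 = 13

13


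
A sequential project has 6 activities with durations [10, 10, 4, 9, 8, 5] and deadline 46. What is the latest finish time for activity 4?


LF(activity 4) = deadline - sum of successor durations
Successors: activities 5 through 6 with durations [8, 5]
Sum of successor durations = 13
LF = 46 - 13 = 33

33


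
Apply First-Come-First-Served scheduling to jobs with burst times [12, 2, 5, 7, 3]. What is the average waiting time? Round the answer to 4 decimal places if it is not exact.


FCFS order (as given): [12, 2, 5, 7, 3]
Waiting times:
  Job 1: wait = 0
  Job 2: wait = 12
  Job 3: wait = 14
  Job 4: wait = 19
  Job 5: wait = 26
Sum of waiting times = 71
Average waiting time = 71/5 = 14.2

14.2


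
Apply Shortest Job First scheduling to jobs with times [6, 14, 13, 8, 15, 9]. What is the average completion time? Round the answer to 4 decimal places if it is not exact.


SJF order (ascending): [6, 8, 9, 13, 14, 15]
Completion times:
  Job 1: burst=6, C=6
  Job 2: burst=8, C=14
  Job 3: burst=9, C=23
  Job 4: burst=13, C=36
  Job 5: burst=14, C=50
  Job 6: burst=15, C=65
Average completion = 194/6 = 32.3333

32.3333


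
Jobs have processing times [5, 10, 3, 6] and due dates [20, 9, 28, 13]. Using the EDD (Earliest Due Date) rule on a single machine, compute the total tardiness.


Sort by due date (EDD order): [(10, 9), (6, 13), (5, 20), (3, 28)]
Compute completion times and tardiness:
  Job 1: p=10, d=9, C=10, tardiness=max(0,10-9)=1
  Job 2: p=6, d=13, C=16, tardiness=max(0,16-13)=3
  Job 3: p=5, d=20, C=21, tardiness=max(0,21-20)=1
  Job 4: p=3, d=28, C=24, tardiness=max(0,24-28)=0
Total tardiness = 5

5


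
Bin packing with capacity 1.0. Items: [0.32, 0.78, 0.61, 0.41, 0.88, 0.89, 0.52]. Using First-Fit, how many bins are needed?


Place items sequentially using First-Fit:
  Item 0.32 -> new Bin 1
  Item 0.78 -> new Bin 2
  Item 0.61 -> Bin 1 (now 0.93)
  Item 0.41 -> new Bin 3
  Item 0.88 -> new Bin 4
  Item 0.89 -> new Bin 5
  Item 0.52 -> Bin 3 (now 0.93)
Total bins used = 5

5


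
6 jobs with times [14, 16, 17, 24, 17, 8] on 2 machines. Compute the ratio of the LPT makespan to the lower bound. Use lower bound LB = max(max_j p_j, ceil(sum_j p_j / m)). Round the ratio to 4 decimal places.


LPT order: [24, 17, 17, 16, 14, 8]
Machine loads after assignment: [48, 48]
LPT makespan = 48
Lower bound = max(max_job, ceil(total/2)) = max(24, 48) = 48
Ratio = 48 / 48 = 1.0

1.0


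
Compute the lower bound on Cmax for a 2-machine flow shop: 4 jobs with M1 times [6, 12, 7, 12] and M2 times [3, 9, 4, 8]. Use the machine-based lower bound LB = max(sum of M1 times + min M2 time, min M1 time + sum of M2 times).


LB1 = sum(M1 times) + min(M2 times) = 37 + 3 = 40
LB2 = min(M1 times) + sum(M2 times) = 6 + 24 = 30
Lower bound = max(LB1, LB2) = max(40, 30) = 40

40


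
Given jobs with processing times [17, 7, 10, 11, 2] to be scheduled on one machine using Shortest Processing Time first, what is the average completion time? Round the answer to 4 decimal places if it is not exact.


Sort jobs by processing time (SPT order): [2, 7, 10, 11, 17]
Compute completion times sequentially:
  Job 1: processing = 2, completes at 2
  Job 2: processing = 7, completes at 9
  Job 3: processing = 10, completes at 19
  Job 4: processing = 11, completes at 30
  Job 5: processing = 17, completes at 47
Sum of completion times = 107
Average completion time = 107/5 = 21.4

21.4


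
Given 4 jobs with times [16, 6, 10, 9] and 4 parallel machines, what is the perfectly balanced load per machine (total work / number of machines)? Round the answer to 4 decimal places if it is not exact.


Total processing time = 16 + 6 + 10 + 9 = 41
Number of machines = 4
Ideal balanced load = 41 / 4 = 10.25

10.25


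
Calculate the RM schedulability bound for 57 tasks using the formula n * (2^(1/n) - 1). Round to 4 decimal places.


Compute 2^(1/57) = 1.0122347161
Subtract 1: 1.0122347161 - 1 = 0.0122347161
Multiply by n: 57 * 0.0122347161 = 0.6973788177
Round to 4 dp: 0.6974

0.6974


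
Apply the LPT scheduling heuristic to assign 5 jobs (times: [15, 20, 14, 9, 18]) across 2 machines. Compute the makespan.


Sort jobs in decreasing order (LPT): [20, 18, 15, 14, 9]
Assign each job to the least loaded machine:
  Machine 1: jobs [20, 14], load = 34
  Machine 2: jobs [18, 15, 9], load = 42
Makespan = max load = 42

42


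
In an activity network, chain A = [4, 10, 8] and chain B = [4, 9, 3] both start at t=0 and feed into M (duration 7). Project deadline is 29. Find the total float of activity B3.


Forward pass: ES(B3) = sum of predecessors on chain B = 13
EF = ES + duration = 13 + 3 = 16
Backward pass: LF(M) = deadline = 29; LS(M) = 29 - 7 = 22
LF(B3) = LS(M) - sum(successors on chain B) = 22 - 0 = 22
LS = LF - duration = 22 - 3 = 19
Total float = LS - ES = 19 - 13 = 6

6


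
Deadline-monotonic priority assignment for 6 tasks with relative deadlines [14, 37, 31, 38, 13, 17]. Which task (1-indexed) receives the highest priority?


Sort tasks by relative deadline (ascending):
  Task 5: deadline = 13
  Task 1: deadline = 14
  Task 6: deadline = 17
  Task 3: deadline = 31
  Task 2: deadline = 37
  Task 4: deadline = 38
Priority order (highest first): [5, 1, 6, 3, 2, 4]
Highest priority task = 5

5


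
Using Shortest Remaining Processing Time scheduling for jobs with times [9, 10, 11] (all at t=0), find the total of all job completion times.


Since all jobs arrive at t=0, SRPT equals SPT ordering.
SPT order: [9, 10, 11]
Completion times:
  Job 1: p=9, C=9
  Job 2: p=10, C=19
  Job 3: p=11, C=30
Total completion time = 9 + 19 + 30 = 58

58


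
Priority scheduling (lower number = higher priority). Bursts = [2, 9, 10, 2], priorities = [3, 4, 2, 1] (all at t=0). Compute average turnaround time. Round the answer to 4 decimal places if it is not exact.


Sort by priority (ascending = highest first):
Order: [(1, 2), (2, 10), (3, 2), (4, 9)]
Completion times:
  Priority 1, burst=2, C=2
  Priority 2, burst=10, C=12
  Priority 3, burst=2, C=14
  Priority 4, burst=9, C=23
Average turnaround = 51/4 = 12.75

12.75


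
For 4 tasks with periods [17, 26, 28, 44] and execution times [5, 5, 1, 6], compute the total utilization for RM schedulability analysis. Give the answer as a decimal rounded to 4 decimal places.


Compute individual utilizations (exact fractions):
  Task 1: C/T = 5/17 (approx. 0.2941)
  Task 2: C/T = 5/26 (approx. 0.1923)
  Task 3: C/T = 1/28 (approx. 0.0357)
  Task 4: C/T = 6/44 = 3/22 (approx. 0.1364)
Total utilization U = 5/17 + 5/26 + 1/28 + 3/22 = 44823/68068
Rounded to 4 decimal places: U = 0.6585
RM (Liu & Layland) bound for 4 tasks = 0.756828; compare with U = 44823/68068 (approx. 0.658503)
U <= bound, so schedulable by RM sufficient condition.

0.6585


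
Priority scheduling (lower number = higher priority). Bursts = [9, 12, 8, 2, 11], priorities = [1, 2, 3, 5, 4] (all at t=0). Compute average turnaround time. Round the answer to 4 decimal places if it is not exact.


Sort by priority (ascending = highest first):
Order: [(1, 9), (2, 12), (3, 8), (4, 11), (5, 2)]
Completion times:
  Priority 1, burst=9, C=9
  Priority 2, burst=12, C=21
  Priority 3, burst=8, C=29
  Priority 4, burst=11, C=40
  Priority 5, burst=2, C=42
Average turnaround = 141/5 = 28.2

28.2


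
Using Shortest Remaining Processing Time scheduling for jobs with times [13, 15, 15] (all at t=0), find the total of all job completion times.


Since all jobs arrive at t=0, SRPT equals SPT ordering.
SPT order: [13, 15, 15]
Completion times:
  Job 1: p=13, C=13
  Job 2: p=15, C=28
  Job 3: p=15, C=43
Total completion time = 13 + 28 + 43 = 84

84


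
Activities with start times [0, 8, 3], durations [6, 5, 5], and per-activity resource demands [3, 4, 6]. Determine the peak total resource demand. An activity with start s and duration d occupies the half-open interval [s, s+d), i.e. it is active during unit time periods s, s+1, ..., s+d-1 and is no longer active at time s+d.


Each activity i is active on [start_i, start_i + duration_i).
Compute total resource usage per time slot:
  t=0: active resources = [3], total = 3
  t=1: active resources = [3], total = 3
  t=2: active resources = [3], total = 3
  t=3: active resources = [3, 6], total = 9
  t=4: active resources = [3, 6], total = 9
  t=5: active resources = [3, 6], total = 9
  t=6: active resources = [6], total = 6
  t=7: active resources = [6], total = 6
  t=8: active resources = [4], total = 4
  t=9: active resources = [4], total = 4
  t=10: active resources = [4], total = 4
  t=11: active resources = [4], total = 4
  t=12: active resources = [4], total = 4
Peak resource demand = 9

9


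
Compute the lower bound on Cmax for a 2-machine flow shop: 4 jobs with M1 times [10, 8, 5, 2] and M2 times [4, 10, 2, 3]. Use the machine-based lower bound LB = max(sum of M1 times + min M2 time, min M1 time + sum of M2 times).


LB1 = sum(M1 times) + min(M2 times) = 25 + 2 = 27
LB2 = min(M1 times) + sum(M2 times) = 2 + 19 = 21
Lower bound = max(LB1, LB2) = max(27, 21) = 27

27


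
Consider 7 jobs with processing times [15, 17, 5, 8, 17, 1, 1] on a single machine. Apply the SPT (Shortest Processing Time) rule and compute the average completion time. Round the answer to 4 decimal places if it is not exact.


Sort jobs by processing time (SPT order): [1, 1, 5, 8, 15, 17, 17]
Compute completion times sequentially:
  Job 1: processing = 1, completes at 1
  Job 2: processing = 1, completes at 2
  Job 3: processing = 5, completes at 7
  Job 4: processing = 8, completes at 15
  Job 5: processing = 15, completes at 30
  Job 6: processing = 17, completes at 47
  Job 7: processing = 17, completes at 64
Sum of completion times = 166
Average completion time = 166/7 = 23.7143

23.7143


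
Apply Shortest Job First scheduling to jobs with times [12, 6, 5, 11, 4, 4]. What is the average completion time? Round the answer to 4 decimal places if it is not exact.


SJF order (ascending): [4, 4, 5, 6, 11, 12]
Completion times:
  Job 1: burst=4, C=4
  Job 2: burst=4, C=8
  Job 3: burst=5, C=13
  Job 4: burst=6, C=19
  Job 5: burst=11, C=30
  Job 6: burst=12, C=42
Average completion = 116/6 = 19.3333

19.3333


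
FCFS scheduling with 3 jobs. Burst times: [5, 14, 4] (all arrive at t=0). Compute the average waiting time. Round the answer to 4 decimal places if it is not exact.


FCFS order (as given): [5, 14, 4]
Waiting times:
  Job 1: wait = 0
  Job 2: wait = 5
  Job 3: wait = 19
Sum of waiting times = 24
Average waiting time = 24/3 = 8.0

8.0


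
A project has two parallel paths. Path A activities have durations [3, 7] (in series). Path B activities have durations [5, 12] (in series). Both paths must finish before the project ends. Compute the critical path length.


Path A total = 3 + 7 = 10
Path B total = 5 + 12 = 17
Critical path = longest path = max(10, 17) = 17

17


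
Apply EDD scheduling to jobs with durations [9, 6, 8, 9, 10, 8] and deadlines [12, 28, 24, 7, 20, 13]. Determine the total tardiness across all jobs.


Sort by due date (EDD order): [(9, 7), (9, 12), (8, 13), (10, 20), (8, 24), (6, 28)]
Compute completion times and tardiness:
  Job 1: p=9, d=7, C=9, tardiness=max(0,9-7)=2
  Job 2: p=9, d=12, C=18, tardiness=max(0,18-12)=6
  Job 3: p=8, d=13, C=26, tardiness=max(0,26-13)=13
  Job 4: p=10, d=20, C=36, tardiness=max(0,36-20)=16
  Job 5: p=8, d=24, C=44, tardiness=max(0,44-24)=20
  Job 6: p=6, d=28, C=50, tardiness=max(0,50-28)=22
Total tardiness = 79

79


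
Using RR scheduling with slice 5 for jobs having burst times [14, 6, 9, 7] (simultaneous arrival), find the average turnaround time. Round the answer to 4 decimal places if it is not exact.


Time quantum = 5
Execution trace:
  J1 runs 5 units, time = 5
  J2 runs 5 units, time = 10
  J3 runs 5 units, time = 15
  J4 runs 5 units, time = 20
  J1 runs 5 units, time = 25
  J2 runs 1 units, time = 26
  J3 runs 4 units, time = 30
  J4 runs 2 units, time = 32
  J1 runs 4 units, time = 36
Finish times: [36, 26, 30, 32]
Average turnaround = 124/4 = 31.0

31.0


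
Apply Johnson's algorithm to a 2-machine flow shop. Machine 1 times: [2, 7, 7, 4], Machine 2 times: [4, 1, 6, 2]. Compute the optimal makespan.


Apply Johnson's rule:
  Group 1 (a <= b): [(1, 2, 4)]
  Group 2 (a > b): [(3, 7, 6), (4, 4, 2), (2, 7, 1)]
Optimal job order: [1, 3, 4, 2]
Schedule:
  Job 1: M1 done at 2, M2 done at 6
  Job 3: M1 done at 9, M2 done at 15
  Job 4: M1 done at 13, M2 done at 17
  Job 2: M1 done at 20, M2 done at 21
Makespan = 21

21


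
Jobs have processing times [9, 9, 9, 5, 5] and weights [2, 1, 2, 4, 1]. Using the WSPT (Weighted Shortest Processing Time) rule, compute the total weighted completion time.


Compute p/w ratios and sort ascending (WSPT): [(5, 4), (9, 2), (9, 2), (5, 1), (9, 1)]
Compute weighted completion times:
  Job (p=5,w=4): C=5, w*C=4*5=20
  Job (p=9,w=2): C=14, w*C=2*14=28
  Job (p=9,w=2): C=23, w*C=2*23=46
  Job (p=5,w=1): C=28, w*C=1*28=28
  Job (p=9,w=1): C=37, w*C=1*37=37
Total weighted completion time = 159

159


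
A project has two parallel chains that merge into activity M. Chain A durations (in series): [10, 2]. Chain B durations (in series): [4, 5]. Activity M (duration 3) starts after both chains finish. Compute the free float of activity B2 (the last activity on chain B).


ES(B2) = sum of predecessors on chain B = 4
EF(B2) = ES + duration = 4 + 5 = 9
Successor of B2 is M. ES(M) = max(sum(A), sum(B)) = max(12, 9) = 12
Free float = ES(successor) - EF(current) = 12 - 9 = 3

3


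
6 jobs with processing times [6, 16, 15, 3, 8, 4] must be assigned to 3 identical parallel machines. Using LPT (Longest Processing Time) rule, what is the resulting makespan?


Sort jobs in decreasing order (LPT): [16, 15, 8, 6, 4, 3]
Assign each job to the least loaded machine:
  Machine 1: jobs [16], load = 16
  Machine 2: jobs [15, 3], load = 18
  Machine 3: jobs [8, 6, 4], load = 18
Makespan = max load = 18

18


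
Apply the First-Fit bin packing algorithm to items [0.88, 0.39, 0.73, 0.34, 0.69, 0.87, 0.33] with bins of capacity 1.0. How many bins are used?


Place items sequentially using First-Fit:
  Item 0.88 -> new Bin 1
  Item 0.39 -> new Bin 2
  Item 0.73 -> new Bin 3
  Item 0.34 -> Bin 2 (now 0.73)
  Item 0.69 -> new Bin 4
  Item 0.87 -> new Bin 5
  Item 0.33 -> new Bin 6
Total bins used = 6

6


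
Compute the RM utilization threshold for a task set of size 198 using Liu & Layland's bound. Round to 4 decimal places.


Compute 2^(1/198) = 1.0035068781
Subtract 1: 1.0035068781 - 1 = 0.0035068781
Multiply by n: 198 * 0.0035068781 = 0.6943618638
Round to 4 dp: 0.6944

0.6944


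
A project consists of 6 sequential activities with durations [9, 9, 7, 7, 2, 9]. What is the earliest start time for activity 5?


Activity 5 starts after activities 1 through 4 complete.
Predecessor durations: [9, 9, 7, 7]
ES = 9 + 9 + 7 + 7 = 32

32
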